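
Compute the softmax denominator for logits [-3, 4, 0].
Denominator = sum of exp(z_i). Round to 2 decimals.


Denom = e^-3=0.0498 + e^4=54.5982 + e^0=1.0000. Sum = 55.6480, which rounds to 55.65.

55.65


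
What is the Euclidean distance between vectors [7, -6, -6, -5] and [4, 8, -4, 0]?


d = sqrt(sum of squared differences). (7-4)^2=9, (-6-8)^2=196, (-6--4)^2=4, (-5-0)^2=25. Sum = 234.

sqrt(234)


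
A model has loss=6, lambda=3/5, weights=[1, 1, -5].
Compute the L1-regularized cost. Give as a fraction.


L1 norm = sum(|w|) = 7. J = 6 + 3/5 * 7 = 51/5.

51/5


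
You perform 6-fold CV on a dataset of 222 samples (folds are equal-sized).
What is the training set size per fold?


Each validation fold has 222/6 = 37 samples. Training set = 222 - 37 = 185.

185


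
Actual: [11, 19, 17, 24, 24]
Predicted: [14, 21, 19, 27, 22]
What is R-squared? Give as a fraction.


Mean(y) = 19. SS_res = 30. SS_tot = 118. R^2 = 1 - 30/(118) = 44/59.

44/59


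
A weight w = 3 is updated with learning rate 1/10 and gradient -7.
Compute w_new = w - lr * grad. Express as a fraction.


w_new = 3 - 1/10 * -7 = 3 - -7/10 = 37/10.

37/10


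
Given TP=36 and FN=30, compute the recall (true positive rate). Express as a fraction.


Recall = TP / (TP + FN) = 36 / 66 = 6/11.

6/11


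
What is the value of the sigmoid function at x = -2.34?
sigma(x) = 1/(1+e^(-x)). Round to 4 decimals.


sigma(-2.34) = 1/(1+e^(2.34)) = 1/(1+10.381237) = 1/11.381237 = 0.0879.

0.0879


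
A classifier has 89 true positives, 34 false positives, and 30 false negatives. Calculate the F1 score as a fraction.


Precision = 89/123 = 89/123. Recall = 89/119 = 89/119. F1 = 2*P*R/(P+R) = 89/121.

89/121


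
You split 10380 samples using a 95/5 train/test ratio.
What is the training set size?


Test set = 10380 * 5% = 519. Training set = 10380 - 519 = 9861.

9861


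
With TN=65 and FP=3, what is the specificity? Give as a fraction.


Specificity = TN / (TN + FP) = 65 / 68 = 65/68.

65/68


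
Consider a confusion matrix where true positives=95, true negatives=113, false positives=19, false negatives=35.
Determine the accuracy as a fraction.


Accuracy = (TP + TN) / (TP + TN + FP + FN) = (95 + 113) / 262 = 104/131.

104/131


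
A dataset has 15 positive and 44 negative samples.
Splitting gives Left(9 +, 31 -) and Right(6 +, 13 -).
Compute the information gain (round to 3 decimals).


H(parent) = 0.8179. H(left) = 0.7692, H(right) = 0.8997. Weighted = (40/59)*0.7692 + (19/59)*0.8997 = 0.8112. IG = 0.8179 - 0.8112 = 0.0067, which rounds to 0.007.

0.007


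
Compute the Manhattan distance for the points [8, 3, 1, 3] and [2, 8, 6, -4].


d = sum of absolute differences: |8-2|=6 + |3-8|=5 + |1-6|=5 + |3--4|=7 = 23.

23


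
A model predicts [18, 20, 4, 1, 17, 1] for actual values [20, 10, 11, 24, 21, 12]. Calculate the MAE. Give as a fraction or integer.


MAE = (1/6) * (|20-18|=2 + |10-20|=10 + |11-4|=7 + |24-1|=23 + |21-17|=4 + |12-1|=11). Sum = 57. MAE = 19/2.

19/2


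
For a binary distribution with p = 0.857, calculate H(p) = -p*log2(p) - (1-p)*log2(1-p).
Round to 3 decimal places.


H = -0.857*log2(0.857) - 0.143*log2(0.143) = 0.592.

0.592


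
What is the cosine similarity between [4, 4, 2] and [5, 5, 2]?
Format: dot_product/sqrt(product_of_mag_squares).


dot = 44. |a|^2 = 36, |b|^2 = 54. cos = 44/sqrt(1944).

44/sqrt(1944)


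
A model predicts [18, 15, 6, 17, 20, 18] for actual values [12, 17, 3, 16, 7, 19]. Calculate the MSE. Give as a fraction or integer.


MSE = (1/6) * ((12-18)^2=36 + (17-15)^2=4 + (3-6)^2=9 + (16-17)^2=1 + (7-20)^2=169 + (19-18)^2=1). Sum = 220. MSE = 110/3.

110/3


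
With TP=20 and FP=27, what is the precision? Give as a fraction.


Precision = TP / (TP + FP) = 20 / 47 = 20/47.

20/47


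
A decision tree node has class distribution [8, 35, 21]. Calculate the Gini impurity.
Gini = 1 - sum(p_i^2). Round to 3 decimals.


Total = 64. Proportions: 8/64, 35/64, 21/64. sum(p_i^2) = 0.4224. Gini = 1 - 0.4224 = 0.5776, which rounds to 0.578.

0.578


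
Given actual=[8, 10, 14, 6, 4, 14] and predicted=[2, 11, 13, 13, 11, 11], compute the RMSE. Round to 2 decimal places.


MSE = 24.1667. RMSE = sqrt(24.1667) = 4.92.

4.92


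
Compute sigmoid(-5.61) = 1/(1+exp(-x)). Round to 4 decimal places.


sigma(-5.61) = 1/(1+e^(5.61)) = 1/(1+273.144238) = 1/274.144238 = 0.0036.

0.0036


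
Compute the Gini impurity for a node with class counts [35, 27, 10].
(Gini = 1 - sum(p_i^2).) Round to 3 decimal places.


Total = 72. Proportions: 35/72, 27/72, 10/72. sum(p_i^2) = 0.3962. Gini = 1 - 0.3962 = 0.6038, which rounds to 0.604.

0.604


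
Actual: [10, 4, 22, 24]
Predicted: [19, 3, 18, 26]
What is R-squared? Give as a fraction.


Mean(y) = 15. SS_res = 102. SS_tot = 276. R^2 = 1 - 102/(276) = 29/46.

29/46


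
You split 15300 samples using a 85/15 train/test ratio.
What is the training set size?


Test set = 15300 * 15% = 2295. Training set = 15300 - 2295 = 13005.

13005


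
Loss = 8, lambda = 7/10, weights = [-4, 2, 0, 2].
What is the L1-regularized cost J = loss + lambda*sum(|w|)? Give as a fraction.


L1 norm = sum(|w|) = 8. J = 8 + 7/10 * 8 = 68/5.

68/5


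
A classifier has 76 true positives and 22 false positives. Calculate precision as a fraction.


Precision = TP / (TP + FP) = 76 / 98 = 38/49.

38/49


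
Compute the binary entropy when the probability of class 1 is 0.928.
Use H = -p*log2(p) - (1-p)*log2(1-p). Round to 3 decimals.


H = -0.928*log2(0.928) - 0.072*log2(0.072) = 0.373.

0.373


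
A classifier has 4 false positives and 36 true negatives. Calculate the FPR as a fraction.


FPR = FP / (FP + TN) = 4 / 40 = 1/10.

1/10


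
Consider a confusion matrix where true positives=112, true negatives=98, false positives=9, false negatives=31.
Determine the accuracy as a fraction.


Accuracy = (TP + TN) / (TP + TN + FP + FN) = (112 + 98) / 250 = 21/25.

21/25


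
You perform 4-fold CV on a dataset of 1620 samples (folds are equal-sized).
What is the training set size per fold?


Each validation fold has 1620/4 = 405 samples. Training set = 1620 - 405 = 1215.

1215


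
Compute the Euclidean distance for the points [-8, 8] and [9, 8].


d = sqrt(sum of squared differences). (-8-9)^2=289, (8-8)^2=0. Sum = 289.

17


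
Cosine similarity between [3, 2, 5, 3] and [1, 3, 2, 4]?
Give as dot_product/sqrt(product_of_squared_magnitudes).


dot = 31. |a|^2 = 47, |b|^2 = 30. cos = 31/sqrt(1410).

31/sqrt(1410)


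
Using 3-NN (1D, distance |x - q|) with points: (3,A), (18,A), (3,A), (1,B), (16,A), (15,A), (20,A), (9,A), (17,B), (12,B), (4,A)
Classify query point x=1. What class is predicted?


Distances: |3-1|=2, |18-1|=17, |3-1|=2, |1-1|=0, |16-1|=15, |15-1|=14, |20-1|=19, |9-1|=8, |17-1|=16, |12-1|=11, |4-1|=3. 3 nearest: (1,B), (3,A), (3,A). Counts: {'B': 1, 'A': 2}. Majority class: A.

A


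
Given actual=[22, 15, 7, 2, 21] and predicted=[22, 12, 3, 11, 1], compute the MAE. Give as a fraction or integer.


MAE = (1/5) * (|22-22|=0 + |15-12|=3 + |7-3|=4 + |2-11|=9 + |21-1|=20). Sum = 36. MAE = 36/5.

36/5


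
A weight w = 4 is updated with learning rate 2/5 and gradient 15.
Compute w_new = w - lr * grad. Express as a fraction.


w_new = 4 - 2/5 * 15 = 4 - 6 = -2.

-2


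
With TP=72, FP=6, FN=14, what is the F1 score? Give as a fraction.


Precision = 72/78 = 12/13. Recall = 72/86 = 36/43. F1 = 2*P*R/(P+R) = 36/41.

36/41


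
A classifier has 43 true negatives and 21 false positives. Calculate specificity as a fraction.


Specificity = TN / (TN + FP) = 43 / 64 = 43/64.

43/64


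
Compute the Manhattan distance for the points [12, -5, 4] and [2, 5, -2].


d = sum of absolute differences: |12-2|=10 + |-5-5|=10 + |4--2|=6 = 26.

26


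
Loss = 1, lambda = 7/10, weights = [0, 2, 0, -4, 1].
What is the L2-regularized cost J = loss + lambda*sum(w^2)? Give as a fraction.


L2 sq norm = sum(w^2) = 21. J = 1 + 7/10 * 21 = 157/10.

157/10


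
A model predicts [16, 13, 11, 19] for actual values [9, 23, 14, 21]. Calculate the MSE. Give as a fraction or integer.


MSE = (1/4) * ((9-16)^2=49 + (23-13)^2=100 + (14-11)^2=9 + (21-19)^2=4). Sum = 162. MSE = 81/2.

81/2


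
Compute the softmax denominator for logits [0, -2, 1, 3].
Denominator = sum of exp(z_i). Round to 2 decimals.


Denom = e^0=1.0000 + e^-2=0.1353 + e^1=2.7183 + e^3=20.0855. Sum = 23.9391, which rounds to 23.94.

23.94


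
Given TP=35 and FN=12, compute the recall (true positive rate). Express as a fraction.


Recall = TP / (TP + FN) = 35 / 47 = 35/47.

35/47


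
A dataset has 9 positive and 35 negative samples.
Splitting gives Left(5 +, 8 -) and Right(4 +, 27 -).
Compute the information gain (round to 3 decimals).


H(parent) = 0.7309. H(left) = 0.9612, H(right) = 0.5548. Weighted = (13/44)*0.9612 + (31/44)*0.5548 = 0.6749. IG = 0.7309 - 0.6749 = 0.0560, which rounds to 0.056.

0.056


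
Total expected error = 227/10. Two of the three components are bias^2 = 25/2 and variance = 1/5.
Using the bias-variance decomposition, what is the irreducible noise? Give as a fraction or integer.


Total error = bias^2 + variance + irreducible noise. So irreducible noise = 227/10 - 25/2 - 1/5 = 10.

10


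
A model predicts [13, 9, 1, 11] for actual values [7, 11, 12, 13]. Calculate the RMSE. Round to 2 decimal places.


MSE = 41.2500. RMSE = sqrt(41.2500) = 6.42.

6.42


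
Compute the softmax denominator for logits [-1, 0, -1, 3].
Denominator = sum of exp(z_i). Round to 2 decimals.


Denom = e^-1=0.3679 + e^0=1.0000 + e^-1=0.3679 + e^3=20.0855. Sum = 21.8213, which rounds to 21.82.

21.82


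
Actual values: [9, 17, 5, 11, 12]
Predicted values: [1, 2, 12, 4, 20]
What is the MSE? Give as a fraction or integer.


MSE = (1/5) * ((9-1)^2=64 + (17-2)^2=225 + (5-12)^2=49 + (11-4)^2=49 + (12-20)^2=64). Sum = 451. MSE = 451/5.

451/5


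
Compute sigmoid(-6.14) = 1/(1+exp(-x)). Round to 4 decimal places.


sigma(-6.14) = 1/(1+e^(6.14)) = 1/(1+464.053571) = 1/465.053571 = 0.0022.

0.0022


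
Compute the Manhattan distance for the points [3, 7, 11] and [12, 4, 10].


d = sum of absolute differences: |3-12|=9 + |7-4|=3 + |11-10|=1 = 13.

13


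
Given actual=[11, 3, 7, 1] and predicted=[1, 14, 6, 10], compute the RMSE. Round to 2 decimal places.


MSE = 75.7500. RMSE = sqrt(75.7500) = 8.70.

8.70


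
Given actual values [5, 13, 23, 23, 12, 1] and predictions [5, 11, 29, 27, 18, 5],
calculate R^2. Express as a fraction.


Mean(y) = 77/6. SS_res = 108. SS_tot = 2453/6. R^2 = 1 - 108/(2453/6) = 1805/2453.

1805/2453


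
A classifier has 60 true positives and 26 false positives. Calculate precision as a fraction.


Precision = TP / (TP + FP) = 60 / 86 = 30/43.

30/43


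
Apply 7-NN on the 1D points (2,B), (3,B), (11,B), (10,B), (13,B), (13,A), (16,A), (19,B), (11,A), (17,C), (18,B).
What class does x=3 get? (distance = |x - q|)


Distances: |2-3|=1, |3-3|=0, |11-3|=8, |10-3|=7, |13-3|=10, |13-3|=10, |16-3|=13, |19-3|=16, |11-3|=8, |17-3|=14, |18-3|=15. 7 nearest: (3,B), (2,B), (10,B), (11,A), (11,B), (13,A), (13,B). Counts: {'B': 5, 'A': 2}. Majority class: B.

B


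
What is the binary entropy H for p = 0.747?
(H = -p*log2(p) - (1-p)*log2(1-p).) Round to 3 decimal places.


H = -0.747*log2(0.747) - 0.253*log2(0.253) = 0.816.

0.816


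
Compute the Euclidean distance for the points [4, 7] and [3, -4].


d = sqrt(sum of squared differences). (4-3)^2=1, (7--4)^2=121. Sum = 122.

sqrt(122)


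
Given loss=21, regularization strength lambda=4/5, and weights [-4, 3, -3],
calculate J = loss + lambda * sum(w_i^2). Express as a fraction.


L2 sq norm = sum(w^2) = 34. J = 21 + 4/5 * 34 = 241/5.

241/5


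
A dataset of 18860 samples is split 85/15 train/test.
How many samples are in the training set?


Test set = 18860 * 15% = 2829. Training set = 18860 - 2829 = 16031.

16031


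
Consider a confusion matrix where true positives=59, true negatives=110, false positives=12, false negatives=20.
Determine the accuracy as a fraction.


Accuracy = (TP + TN) / (TP + TN + FP + FN) = (59 + 110) / 201 = 169/201.

169/201


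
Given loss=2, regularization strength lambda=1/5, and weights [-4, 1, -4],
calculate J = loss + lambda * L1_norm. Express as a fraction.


L1 norm = sum(|w|) = 9. J = 2 + 1/5 * 9 = 19/5.

19/5


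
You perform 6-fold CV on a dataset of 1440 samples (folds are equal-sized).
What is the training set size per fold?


Each validation fold has 1440/6 = 240 samples. Training set = 1440 - 240 = 1200.

1200


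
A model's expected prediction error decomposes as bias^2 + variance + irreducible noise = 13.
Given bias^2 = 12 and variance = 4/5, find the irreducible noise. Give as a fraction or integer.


Total error = bias^2 + variance + irreducible noise. So irreducible noise = 13 - 12 - 4/5 = 1/5.

1/5


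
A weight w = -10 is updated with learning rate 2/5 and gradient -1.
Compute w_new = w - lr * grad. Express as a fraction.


w_new = -10 - 2/5 * -1 = -10 - -2/5 = -48/5.

-48/5


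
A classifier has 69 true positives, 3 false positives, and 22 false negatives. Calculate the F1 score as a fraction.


Precision = 69/72 = 23/24. Recall = 69/91 = 69/91. F1 = 2*P*R/(P+R) = 138/163.

138/163


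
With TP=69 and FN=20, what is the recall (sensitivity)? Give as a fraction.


Recall = TP / (TP + FN) = 69 / 89 = 69/89.

69/89


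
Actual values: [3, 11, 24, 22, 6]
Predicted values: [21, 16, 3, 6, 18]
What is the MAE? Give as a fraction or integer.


MAE = (1/5) * (|3-21|=18 + |11-16|=5 + |24-3|=21 + |22-6|=16 + |6-18|=12). Sum = 72. MAE = 72/5.

72/5


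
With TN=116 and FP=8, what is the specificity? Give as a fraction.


Specificity = TN / (TN + FP) = 116 / 124 = 29/31.

29/31


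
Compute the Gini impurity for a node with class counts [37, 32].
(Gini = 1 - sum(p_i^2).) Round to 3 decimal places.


Total = 69. Proportions: 37/69, 32/69. sum(p_i^2) = 0.5026. Gini = 1 - 0.5026 = 0.4974, which rounds to 0.497.

0.497


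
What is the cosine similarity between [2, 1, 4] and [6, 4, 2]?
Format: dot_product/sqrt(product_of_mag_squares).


dot = 24. |a|^2 = 21, |b|^2 = 56. cos = 24/sqrt(1176).

24/sqrt(1176)


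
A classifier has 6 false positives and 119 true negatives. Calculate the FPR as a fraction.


FPR = FP / (FP + TN) = 6 / 125 = 6/125.

6/125


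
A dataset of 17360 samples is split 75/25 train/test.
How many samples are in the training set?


Test set = 17360 * 25% = 4340. Training set = 17360 - 4340 = 13020.

13020


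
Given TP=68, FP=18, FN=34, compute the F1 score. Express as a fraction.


Precision = 68/86 = 34/43. Recall = 68/102 = 2/3. F1 = 2*P*R/(P+R) = 34/47.

34/47


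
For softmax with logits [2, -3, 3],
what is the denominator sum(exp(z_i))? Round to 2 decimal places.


Denom = e^2=7.3891 + e^-3=0.0498 + e^3=20.0855. Sum = 27.5244, which rounds to 27.52.

27.52


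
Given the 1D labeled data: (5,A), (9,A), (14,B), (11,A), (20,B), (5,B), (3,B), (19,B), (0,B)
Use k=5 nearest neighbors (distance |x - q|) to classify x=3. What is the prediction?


Distances: |5-3|=2, |9-3|=6, |14-3|=11, |11-3|=8, |20-3|=17, |5-3|=2, |3-3|=0, |19-3|=16, |0-3|=3. 5 nearest: (3,B), (5,A), (5,B), (0,B), (9,A). Counts: {'B': 3, 'A': 2}. Majority class: B.

B


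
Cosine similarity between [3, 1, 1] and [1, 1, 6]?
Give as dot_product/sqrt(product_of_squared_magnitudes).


dot = 10. |a|^2 = 11, |b|^2 = 38. cos = 10/sqrt(418).

10/sqrt(418)


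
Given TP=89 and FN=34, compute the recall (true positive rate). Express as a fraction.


Recall = TP / (TP + FN) = 89 / 123 = 89/123.

89/123


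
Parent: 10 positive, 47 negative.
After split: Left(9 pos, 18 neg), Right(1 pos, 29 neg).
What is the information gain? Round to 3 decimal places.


H(parent) = 0.6700. H(left) = 0.9183, H(right) = 0.2108. Weighted = (27/57)*0.9183 + (30/57)*0.2108 = 0.5459. IG = 0.6700 - 0.5459 = 0.1241, which rounds to 0.124.

0.124


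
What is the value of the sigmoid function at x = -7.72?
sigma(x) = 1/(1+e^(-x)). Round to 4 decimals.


sigma(-7.72) = 1/(1+e^(7.72)) = 1/(1+2252.959581) = 1/2253.959581 = 0.0004.

0.0004


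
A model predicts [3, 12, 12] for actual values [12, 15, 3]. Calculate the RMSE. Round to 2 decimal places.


MSE = 57.0000. RMSE = sqrt(57.0000) = 7.55.

7.55


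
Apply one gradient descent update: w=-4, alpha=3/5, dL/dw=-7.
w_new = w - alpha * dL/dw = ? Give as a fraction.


w_new = -4 - 3/5 * -7 = -4 - -21/5 = 1/5.

1/5


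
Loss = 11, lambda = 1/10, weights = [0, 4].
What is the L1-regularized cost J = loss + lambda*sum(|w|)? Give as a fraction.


L1 norm = sum(|w|) = 4. J = 11 + 1/10 * 4 = 57/5.

57/5


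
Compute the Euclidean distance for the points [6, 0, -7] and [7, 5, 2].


d = sqrt(sum of squared differences). (6-7)^2=1, (0-5)^2=25, (-7-2)^2=81. Sum = 107.

sqrt(107)


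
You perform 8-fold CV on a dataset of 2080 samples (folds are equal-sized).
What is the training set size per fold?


Each validation fold has 2080/8 = 260 samples. Training set = 2080 - 260 = 1820.

1820


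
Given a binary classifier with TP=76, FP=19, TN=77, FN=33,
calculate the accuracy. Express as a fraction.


Accuracy = (TP + TN) / (TP + TN + FP + FN) = (76 + 77) / 205 = 153/205.

153/205


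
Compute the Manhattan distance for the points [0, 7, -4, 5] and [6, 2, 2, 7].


d = sum of absolute differences: |0-6|=6 + |7-2|=5 + |-4-2|=6 + |5-7|=2 = 19.

19


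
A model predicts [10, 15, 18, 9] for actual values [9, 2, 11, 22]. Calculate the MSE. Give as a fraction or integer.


MSE = (1/4) * ((9-10)^2=1 + (2-15)^2=169 + (11-18)^2=49 + (22-9)^2=169). Sum = 388. MSE = 97.

97


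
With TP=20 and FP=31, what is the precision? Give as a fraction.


Precision = TP / (TP + FP) = 20 / 51 = 20/51.

20/51


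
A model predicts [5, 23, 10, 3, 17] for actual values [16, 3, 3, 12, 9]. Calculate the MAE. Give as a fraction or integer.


MAE = (1/5) * (|16-5|=11 + |3-23|=20 + |3-10|=7 + |12-3|=9 + |9-17|=8). Sum = 55. MAE = 11.

11


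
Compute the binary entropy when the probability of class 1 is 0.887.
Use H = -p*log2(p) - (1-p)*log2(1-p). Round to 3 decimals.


H = -0.887*log2(0.887) - 0.113*log2(0.113) = 0.509.

0.509


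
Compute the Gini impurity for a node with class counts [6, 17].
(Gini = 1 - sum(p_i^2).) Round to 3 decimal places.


Total = 23. Proportions: 6/23, 17/23. sum(p_i^2) = 0.6144. Gini = 1 - 0.6144 = 0.3856, which rounds to 0.386.

0.386


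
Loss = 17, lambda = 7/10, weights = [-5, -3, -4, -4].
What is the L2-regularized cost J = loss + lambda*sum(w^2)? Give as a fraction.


L2 sq norm = sum(w^2) = 66. J = 17 + 7/10 * 66 = 316/5.

316/5


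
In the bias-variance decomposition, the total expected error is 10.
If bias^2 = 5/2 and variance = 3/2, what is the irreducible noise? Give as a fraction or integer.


Total error = bias^2 + variance + irreducible noise. So irreducible noise = 10 - 5/2 - 3/2 = 6.

6


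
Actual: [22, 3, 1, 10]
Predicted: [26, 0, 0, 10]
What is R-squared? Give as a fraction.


Mean(y) = 9. SS_res = 26. SS_tot = 270. R^2 = 1 - 26/(270) = 122/135.

122/135


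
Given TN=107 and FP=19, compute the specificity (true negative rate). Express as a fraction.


Specificity = TN / (TN + FP) = 107 / 126 = 107/126.

107/126


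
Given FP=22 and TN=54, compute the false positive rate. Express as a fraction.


FPR = FP / (FP + TN) = 22 / 76 = 11/38.

11/38


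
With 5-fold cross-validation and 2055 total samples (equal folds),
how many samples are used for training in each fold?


Each validation fold has 2055/5 = 411 samples. Training set = 2055 - 411 = 1644.

1644


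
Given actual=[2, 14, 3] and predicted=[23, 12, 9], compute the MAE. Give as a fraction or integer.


MAE = (1/3) * (|2-23|=21 + |14-12|=2 + |3-9|=6). Sum = 29. MAE = 29/3.

29/3


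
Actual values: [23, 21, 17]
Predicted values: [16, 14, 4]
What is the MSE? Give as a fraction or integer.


MSE = (1/3) * ((23-16)^2=49 + (21-14)^2=49 + (17-4)^2=169). Sum = 267. MSE = 89.

89


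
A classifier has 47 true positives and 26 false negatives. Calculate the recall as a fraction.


Recall = TP / (TP + FN) = 47 / 73 = 47/73.

47/73


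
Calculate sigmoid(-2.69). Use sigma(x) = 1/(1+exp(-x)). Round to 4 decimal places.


sigma(-2.69) = 1/(1+e^(2.69)) = 1/(1+14.731676) = 1/15.731676 = 0.0636.

0.0636


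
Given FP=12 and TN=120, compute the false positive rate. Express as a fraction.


FPR = FP / (FP + TN) = 12 / 132 = 1/11.

1/11


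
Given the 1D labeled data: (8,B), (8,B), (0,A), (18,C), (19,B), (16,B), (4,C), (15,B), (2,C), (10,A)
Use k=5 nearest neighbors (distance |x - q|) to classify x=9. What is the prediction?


Distances: |8-9|=1, |8-9|=1, |0-9|=9, |18-9|=9, |19-9|=10, |16-9|=7, |4-9|=5, |15-9|=6, |2-9|=7, |10-9|=1. 5 nearest: (10,A), (8,B), (8,B), (4,C), (15,B). Counts: {'A': 1, 'B': 3, 'C': 1}. Majority class: B.

B


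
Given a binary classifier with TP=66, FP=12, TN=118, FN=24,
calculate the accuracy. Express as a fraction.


Accuracy = (TP + TN) / (TP + TN + FP + FN) = (66 + 118) / 220 = 46/55.

46/55


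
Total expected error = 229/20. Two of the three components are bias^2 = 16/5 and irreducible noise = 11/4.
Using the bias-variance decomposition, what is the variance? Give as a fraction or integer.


Total error = bias^2 + variance + irreducible noise. So variance = 229/20 - 16/5 - 11/4 = 11/2.

11/2


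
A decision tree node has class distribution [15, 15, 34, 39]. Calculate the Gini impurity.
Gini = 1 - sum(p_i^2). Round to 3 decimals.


Total = 103. Proportions: 15/103, 15/103, 34/103, 39/103. sum(p_i^2) = 0.2947. Gini = 1 - 0.2947 = 0.7053, which rounds to 0.705.

0.705


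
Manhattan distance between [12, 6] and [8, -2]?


d = sum of absolute differences: |12-8|=4 + |6--2|=8 = 12.

12


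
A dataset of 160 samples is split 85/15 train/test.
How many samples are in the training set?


Test set = 160 * 15% = 24. Training set = 160 - 24 = 136.

136


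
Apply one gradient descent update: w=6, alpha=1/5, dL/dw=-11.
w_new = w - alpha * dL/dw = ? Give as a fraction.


w_new = 6 - 1/5 * -11 = 6 - -11/5 = 41/5.

41/5


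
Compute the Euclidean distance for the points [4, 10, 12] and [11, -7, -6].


d = sqrt(sum of squared differences). (4-11)^2=49, (10--7)^2=289, (12--6)^2=324. Sum = 662.

sqrt(662)


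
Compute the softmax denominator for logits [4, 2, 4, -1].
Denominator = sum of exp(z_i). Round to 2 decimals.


Denom = e^4=54.5982 + e^2=7.3891 + e^4=54.5982 + e^-1=0.3679. Sum = 116.9534, which rounds to 116.95.

116.95


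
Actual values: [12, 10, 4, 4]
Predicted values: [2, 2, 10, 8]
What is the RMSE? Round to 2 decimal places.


MSE = 54.0000. RMSE = sqrt(54.0000) = 7.35.

7.35


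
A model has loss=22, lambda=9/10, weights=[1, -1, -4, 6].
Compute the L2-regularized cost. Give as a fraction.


L2 sq norm = sum(w^2) = 54. J = 22 + 9/10 * 54 = 353/5.

353/5


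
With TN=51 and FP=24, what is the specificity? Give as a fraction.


Specificity = TN / (TN + FP) = 51 / 75 = 17/25.

17/25


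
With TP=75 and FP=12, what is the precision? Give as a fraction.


Precision = TP / (TP + FP) = 75 / 87 = 25/29.

25/29


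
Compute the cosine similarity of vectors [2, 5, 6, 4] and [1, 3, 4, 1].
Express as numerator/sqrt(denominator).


dot = 45. |a|^2 = 81, |b|^2 = 27. cos = 45/sqrt(2187).

45/sqrt(2187)


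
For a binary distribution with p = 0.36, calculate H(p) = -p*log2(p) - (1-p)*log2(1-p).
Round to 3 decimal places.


H = -0.36*log2(0.36) - 0.64*log2(0.64) = 0.943.

0.943


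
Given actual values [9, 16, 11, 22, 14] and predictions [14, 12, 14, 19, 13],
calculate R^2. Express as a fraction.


Mean(y) = 72/5. SS_res = 60. SS_tot = 506/5. R^2 = 1 - 60/(506/5) = 103/253.

103/253


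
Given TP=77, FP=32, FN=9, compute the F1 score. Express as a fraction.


Precision = 77/109 = 77/109. Recall = 77/86 = 77/86. F1 = 2*P*R/(P+R) = 154/195.

154/195


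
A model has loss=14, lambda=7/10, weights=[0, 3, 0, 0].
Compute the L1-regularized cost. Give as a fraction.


L1 norm = sum(|w|) = 3. J = 14 + 7/10 * 3 = 161/10.

161/10


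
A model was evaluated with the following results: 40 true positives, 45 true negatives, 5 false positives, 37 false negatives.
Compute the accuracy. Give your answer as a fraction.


Accuracy = (TP + TN) / (TP + TN + FP + FN) = (40 + 45) / 127 = 85/127.

85/127


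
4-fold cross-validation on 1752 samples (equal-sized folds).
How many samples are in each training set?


Each validation fold has 1752/4 = 438 samples. Training set = 1752 - 438 = 1314.

1314


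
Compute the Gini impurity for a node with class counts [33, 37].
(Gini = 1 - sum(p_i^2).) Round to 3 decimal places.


Total = 70. Proportions: 33/70, 37/70. sum(p_i^2) = 0.5016. Gini = 1 - 0.5016 = 0.4984, which rounds to 0.498.

0.498


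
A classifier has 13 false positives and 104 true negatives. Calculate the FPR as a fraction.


FPR = FP / (FP + TN) = 13 / 117 = 1/9.

1/9


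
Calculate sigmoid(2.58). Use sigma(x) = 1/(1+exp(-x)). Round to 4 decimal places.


sigma(2.58) = 1/(1+e^(-2.58)) = 1/(1+0.075774) = 1/1.075774 = 0.9296.

0.9296


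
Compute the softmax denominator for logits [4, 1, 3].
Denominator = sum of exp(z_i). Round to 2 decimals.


Denom = e^4=54.5982 + e^1=2.7183 + e^3=20.0855. Sum = 77.4020, which rounds to 77.40.

77.40


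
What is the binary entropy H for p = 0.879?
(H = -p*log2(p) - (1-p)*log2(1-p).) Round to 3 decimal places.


H = -0.879*log2(0.879) - 0.121*log2(0.121) = 0.532.

0.532


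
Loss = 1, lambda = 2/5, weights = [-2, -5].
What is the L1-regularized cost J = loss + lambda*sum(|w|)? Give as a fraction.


L1 norm = sum(|w|) = 7. J = 1 + 2/5 * 7 = 19/5.

19/5


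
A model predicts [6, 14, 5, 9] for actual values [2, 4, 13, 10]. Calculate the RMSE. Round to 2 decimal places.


MSE = 45.2500. RMSE = sqrt(45.2500) = 6.73.

6.73


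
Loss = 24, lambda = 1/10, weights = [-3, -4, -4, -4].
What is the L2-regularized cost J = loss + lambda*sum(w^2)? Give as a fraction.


L2 sq norm = sum(w^2) = 57. J = 24 + 1/10 * 57 = 297/10.

297/10


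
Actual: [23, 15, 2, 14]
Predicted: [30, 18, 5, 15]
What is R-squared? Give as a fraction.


Mean(y) = 27/2. SS_res = 68. SS_tot = 225. R^2 = 1 - 68/(225) = 157/225.

157/225


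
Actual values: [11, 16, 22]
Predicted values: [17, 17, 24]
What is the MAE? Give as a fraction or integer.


MAE = (1/3) * (|11-17|=6 + |16-17|=1 + |22-24|=2). Sum = 9. MAE = 3.

3


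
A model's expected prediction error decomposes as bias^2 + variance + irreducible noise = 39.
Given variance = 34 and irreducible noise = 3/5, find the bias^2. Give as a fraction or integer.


Total error = bias^2 + variance + irreducible noise. So bias^2 = 39 - 34 - 3/5 = 22/5.

22/5


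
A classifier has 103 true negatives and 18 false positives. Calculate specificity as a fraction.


Specificity = TN / (TN + FP) = 103 / 121 = 103/121.

103/121


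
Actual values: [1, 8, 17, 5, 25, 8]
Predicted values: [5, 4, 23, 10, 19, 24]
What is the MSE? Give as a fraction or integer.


MSE = (1/6) * ((1-5)^2=16 + (8-4)^2=16 + (17-23)^2=36 + (5-10)^2=25 + (25-19)^2=36 + (8-24)^2=256). Sum = 385. MSE = 385/6.

385/6


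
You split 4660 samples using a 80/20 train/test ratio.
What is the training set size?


Test set = 4660 * 20% = 932. Training set = 4660 - 932 = 3728.

3728


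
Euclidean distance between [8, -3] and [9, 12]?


d = sqrt(sum of squared differences). (8-9)^2=1, (-3-12)^2=225. Sum = 226.

sqrt(226)


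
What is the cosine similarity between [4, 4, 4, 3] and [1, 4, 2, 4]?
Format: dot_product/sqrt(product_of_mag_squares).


dot = 40. |a|^2 = 57, |b|^2 = 37. cos = 40/sqrt(2109).

40/sqrt(2109)


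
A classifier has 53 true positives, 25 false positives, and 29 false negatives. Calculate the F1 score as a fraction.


Precision = 53/78 = 53/78. Recall = 53/82 = 53/82. F1 = 2*P*R/(P+R) = 53/80.

53/80


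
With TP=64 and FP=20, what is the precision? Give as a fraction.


Precision = TP / (TP + FP) = 64 / 84 = 16/21.

16/21


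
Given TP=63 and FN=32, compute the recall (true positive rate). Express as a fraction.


Recall = TP / (TP + FN) = 63 / 95 = 63/95.

63/95


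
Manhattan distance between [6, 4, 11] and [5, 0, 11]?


d = sum of absolute differences: |6-5|=1 + |4-0|=4 + |11-11|=0 = 5.

5


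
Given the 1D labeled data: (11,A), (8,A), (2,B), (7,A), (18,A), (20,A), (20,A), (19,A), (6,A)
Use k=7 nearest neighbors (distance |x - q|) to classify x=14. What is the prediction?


Distances: |11-14|=3, |8-14|=6, |2-14|=12, |7-14|=7, |18-14|=4, |20-14|=6, |20-14|=6, |19-14|=5, |6-14|=8. 7 nearest: (11,A), (18,A), (19,A), (8,A), (20,A), (20,A), (7,A). Counts: {'A': 7}. Majority class: A.

A


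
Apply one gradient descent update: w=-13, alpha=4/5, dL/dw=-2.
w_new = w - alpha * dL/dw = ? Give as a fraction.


w_new = -13 - 4/5 * -2 = -13 - -8/5 = -57/5.

-57/5


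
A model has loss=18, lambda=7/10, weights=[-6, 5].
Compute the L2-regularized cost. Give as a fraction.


L2 sq norm = sum(w^2) = 61. J = 18 + 7/10 * 61 = 607/10.

607/10


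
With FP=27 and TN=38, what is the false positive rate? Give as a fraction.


FPR = FP / (FP + TN) = 27 / 65 = 27/65.

27/65


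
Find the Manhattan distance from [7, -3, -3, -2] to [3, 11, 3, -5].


d = sum of absolute differences: |7-3|=4 + |-3-11|=14 + |-3-3|=6 + |-2--5|=3 = 27.

27


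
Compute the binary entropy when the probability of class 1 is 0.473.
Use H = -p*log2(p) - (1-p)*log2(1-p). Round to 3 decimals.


H = -0.473*log2(0.473) - 0.527*log2(0.527) = 0.998.

0.998


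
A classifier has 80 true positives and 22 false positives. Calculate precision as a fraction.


Precision = TP / (TP + FP) = 80 / 102 = 40/51.

40/51


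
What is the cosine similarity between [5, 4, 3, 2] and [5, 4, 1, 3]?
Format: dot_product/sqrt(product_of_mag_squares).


dot = 50. |a|^2 = 54, |b|^2 = 51. cos = 50/sqrt(2754).

50/sqrt(2754)


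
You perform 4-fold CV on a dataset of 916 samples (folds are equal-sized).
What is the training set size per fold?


Each validation fold has 916/4 = 229 samples. Training set = 916 - 229 = 687.

687


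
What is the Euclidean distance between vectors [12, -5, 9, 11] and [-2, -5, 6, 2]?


d = sqrt(sum of squared differences). (12--2)^2=196, (-5--5)^2=0, (9-6)^2=9, (11-2)^2=81. Sum = 286.

sqrt(286)


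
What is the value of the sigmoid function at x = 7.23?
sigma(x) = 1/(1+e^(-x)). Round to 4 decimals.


sigma(7.23) = 1/(1+e^(-7.23)) = 1/(1+0.000725) = 1/1.000725 = 0.9993.

0.9993


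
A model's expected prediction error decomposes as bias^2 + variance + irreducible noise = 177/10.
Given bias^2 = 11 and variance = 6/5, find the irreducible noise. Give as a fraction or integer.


Total error = bias^2 + variance + irreducible noise. So irreducible noise = 177/10 - 11 - 6/5 = 11/2.

11/2


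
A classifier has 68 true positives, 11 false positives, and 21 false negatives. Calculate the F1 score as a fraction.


Precision = 68/79 = 68/79. Recall = 68/89 = 68/89. F1 = 2*P*R/(P+R) = 17/21.

17/21


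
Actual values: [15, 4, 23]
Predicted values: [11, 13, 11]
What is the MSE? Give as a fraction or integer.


MSE = (1/3) * ((15-11)^2=16 + (4-13)^2=81 + (23-11)^2=144). Sum = 241. MSE = 241/3.

241/3


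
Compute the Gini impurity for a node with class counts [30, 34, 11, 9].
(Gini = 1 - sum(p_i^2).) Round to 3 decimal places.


Total = 84. Proportions: 30/84, 34/84, 11/84, 9/84. sum(p_i^2) = 0.3200. Gini = 1 - 0.3200 = 0.6800, which rounds to 0.680.

0.680


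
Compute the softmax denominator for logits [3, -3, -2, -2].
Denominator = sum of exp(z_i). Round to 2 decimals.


Denom = e^3=20.0855 + e^-3=0.0498 + e^-2=0.1353 + e^-2=0.1353. Sum = 20.4059, which rounds to 20.41.

20.41


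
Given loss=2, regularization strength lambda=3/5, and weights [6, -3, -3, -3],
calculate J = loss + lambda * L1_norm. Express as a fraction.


L1 norm = sum(|w|) = 15. J = 2 + 3/5 * 15 = 11.

11


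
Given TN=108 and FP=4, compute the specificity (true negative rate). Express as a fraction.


Specificity = TN / (TN + FP) = 108 / 112 = 27/28.

27/28


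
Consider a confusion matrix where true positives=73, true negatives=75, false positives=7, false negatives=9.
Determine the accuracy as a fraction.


Accuracy = (TP + TN) / (TP + TN + FP + FN) = (73 + 75) / 164 = 37/41.

37/41


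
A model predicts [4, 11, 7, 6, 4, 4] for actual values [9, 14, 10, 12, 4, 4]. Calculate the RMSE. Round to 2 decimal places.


MSE = 13.1667. RMSE = sqrt(13.1667) = 3.63.

3.63


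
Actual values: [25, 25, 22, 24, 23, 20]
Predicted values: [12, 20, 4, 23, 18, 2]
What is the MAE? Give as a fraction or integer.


MAE = (1/6) * (|25-12|=13 + |25-20|=5 + |22-4|=18 + |24-23|=1 + |23-18|=5 + |20-2|=18). Sum = 60. MAE = 10.

10


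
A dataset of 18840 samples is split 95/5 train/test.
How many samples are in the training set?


Test set = 18840 * 5% = 942. Training set = 18840 - 942 = 17898.

17898


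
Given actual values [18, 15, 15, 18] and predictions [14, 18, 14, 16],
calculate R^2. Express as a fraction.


Mean(y) = 33/2. SS_res = 30. SS_tot = 9. R^2 = 1 - 30/(9) = -7/3.

-7/3


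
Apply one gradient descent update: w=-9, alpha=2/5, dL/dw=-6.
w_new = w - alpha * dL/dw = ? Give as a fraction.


w_new = -9 - 2/5 * -6 = -9 - -12/5 = -33/5.

-33/5


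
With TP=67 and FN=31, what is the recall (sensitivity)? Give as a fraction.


Recall = TP / (TP + FN) = 67 / 98 = 67/98.

67/98


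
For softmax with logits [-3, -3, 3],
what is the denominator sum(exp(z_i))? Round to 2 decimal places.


Denom = e^-3=0.0498 + e^-3=0.0498 + e^3=20.0855. Sum = 20.1851, which rounds to 20.19.

20.19


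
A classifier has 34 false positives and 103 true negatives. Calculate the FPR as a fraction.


FPR = FP / (FP + TN) = 34 / 137 = 34/137.

34/137


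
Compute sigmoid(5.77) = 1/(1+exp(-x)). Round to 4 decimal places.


sigma(5.77) = 1/(1+e^(-5.77)) = 1/(1+0.003120) = 1/1.003120 = 0.9969.

0.9969


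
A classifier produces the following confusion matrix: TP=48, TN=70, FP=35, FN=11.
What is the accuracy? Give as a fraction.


Accuracy = (TP + TN) / (TP + TN + FP + FN) = (48 + 70) / 164 = 59/82.

59/82


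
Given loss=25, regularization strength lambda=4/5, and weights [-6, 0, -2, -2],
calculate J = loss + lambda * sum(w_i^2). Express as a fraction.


L2 sq norm = sum(w^2) = 44. J = 25 + 4/5 * 44 = 301/5.

301/5


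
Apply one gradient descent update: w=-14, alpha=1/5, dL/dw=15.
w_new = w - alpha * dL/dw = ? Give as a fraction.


w_new = -14 - 1/5 * 15 = -14 - 3 = -17.

-17


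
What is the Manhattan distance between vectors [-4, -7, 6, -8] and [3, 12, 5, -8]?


d = sum of absolute differences: |-4-3|=7 + |-7-12|=19 + |6-5|=1 + |-8--8|=0 = 27.

27


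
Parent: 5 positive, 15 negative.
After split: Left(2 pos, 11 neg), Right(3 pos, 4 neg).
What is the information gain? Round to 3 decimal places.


H(parent) = 0.8113. H(left) = 0.6194, H(right) = 0.9852. Weighted = (13/20)*0.6194 + (7/20)*0.9852 = 0.7474. IG = 0.8113 - 0.7474 = 0.0639, which rounds to 0.064.

0.064


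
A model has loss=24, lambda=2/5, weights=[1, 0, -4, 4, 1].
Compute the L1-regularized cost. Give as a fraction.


L1 norm = sum(|w|) = 10. J = 24 + 2/5 * 10 = 28.

28


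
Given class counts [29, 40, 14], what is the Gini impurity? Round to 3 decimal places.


Total = 83. Proportions: 29/83, 40/83, 14/83. sum(p_i^2) = 0.3828. Gini = 1 - 0.3828 = 0.6172, which rounds to 0.617.

0.617


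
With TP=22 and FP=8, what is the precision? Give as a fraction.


Precision = TP / (TP + FP) = 22 / 30 = 11/15.

11/15


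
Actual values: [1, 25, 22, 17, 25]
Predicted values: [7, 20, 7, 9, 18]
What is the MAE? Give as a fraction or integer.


MAE = (1/5) * (|1-7|=6 + |25-20|=5 + |22-7|=15 + |17-9|=8 + |25-18|=7). Sum = 41. MAE = 41/5.

41/5


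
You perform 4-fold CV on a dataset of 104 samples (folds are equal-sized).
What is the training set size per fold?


Each validation fold has 104/4 = 26 samples. Training set = 104 - 26 = 78.

78


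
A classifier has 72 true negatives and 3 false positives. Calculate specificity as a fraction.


Specificity = TN / (TN + FP) = 72 / 75 = 24/25.

24/25


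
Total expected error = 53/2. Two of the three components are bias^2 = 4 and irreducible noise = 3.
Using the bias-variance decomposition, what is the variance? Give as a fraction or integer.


Total error = bias^2 + variance + irreducible noise. So variance = 53/2 - 4 - 3 = 39/2.

39/2


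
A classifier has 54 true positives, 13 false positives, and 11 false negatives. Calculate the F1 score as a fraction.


Precision = 54/67 = 54/67. Recall = 54/65 = 54/65. F1 = 2*P*R/(P+R) = 9/11.

9/11


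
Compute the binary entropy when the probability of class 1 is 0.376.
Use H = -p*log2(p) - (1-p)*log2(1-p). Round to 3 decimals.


H = -0.376*log2(0.376) - 0.624*log2(0.624) = 0.955.

0.955


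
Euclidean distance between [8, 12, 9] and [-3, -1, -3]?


d = sqrt(sum of squared differences). (8--3)^2=121, (12--1)^2=169, (9--3)^2=144. Sum = 434.

sqrt(434)


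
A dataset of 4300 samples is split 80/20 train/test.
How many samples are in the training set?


Test set = 4300 * 20% = 860. Training set = 4300 - 860 = 3440.

3440


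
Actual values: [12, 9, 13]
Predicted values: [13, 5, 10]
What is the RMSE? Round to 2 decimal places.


MSE = 8.6667. RMSE = sqrt(8.6667) = 2.94.

2.94


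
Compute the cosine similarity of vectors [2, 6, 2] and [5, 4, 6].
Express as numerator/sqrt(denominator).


dot = 46. |a|^2 = 44, |b|^2 = 77. cos = 46/sqrt(3388).

46/sqrt(3388)


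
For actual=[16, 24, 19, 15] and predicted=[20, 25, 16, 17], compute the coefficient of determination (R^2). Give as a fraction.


Mean(y) = 37/2. SS_res = 30. SS_tot = 49. R^2 = 1 - 30/(49) = 19/49.

19/49


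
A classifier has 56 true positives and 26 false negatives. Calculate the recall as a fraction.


Recall = TP / (TP + FN) = 56 / 82 = 28/41.

28/41


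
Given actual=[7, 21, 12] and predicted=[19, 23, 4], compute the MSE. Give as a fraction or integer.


MSE = (1/3) * ((7-19)^2=144 + (21-23)^2=4 + (12-4)^2=64). Sum = 212. MSE = 212/3.

212/3


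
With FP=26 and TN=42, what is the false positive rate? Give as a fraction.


FPR = FP / (FP + TN) = 26 / 68 = 13/34.

13/34


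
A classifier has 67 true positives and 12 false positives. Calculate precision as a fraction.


Precision = TP / (TP + FP) = 67 / 79 = 67/79.

67/79


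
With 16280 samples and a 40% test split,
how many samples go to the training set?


Test set = 16280 * 40% = 6512. Training set = 16280 - 6512 = 9768.

9768


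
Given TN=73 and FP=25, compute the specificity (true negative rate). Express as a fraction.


Specificity = TN / (TN + FP) = 73 / 98 = 73/98.

73/98


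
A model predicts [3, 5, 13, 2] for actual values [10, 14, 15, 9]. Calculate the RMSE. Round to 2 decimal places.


MSE = 45.7500. RMSE = sqrt(45.7500) = 6.76.

6.76


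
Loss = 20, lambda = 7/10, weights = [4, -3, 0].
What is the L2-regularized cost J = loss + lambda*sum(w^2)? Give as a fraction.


L2 sq norm = sum(w^2) = 25. J = 20 + 7/10 * 25 = 75/2.

75/2
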